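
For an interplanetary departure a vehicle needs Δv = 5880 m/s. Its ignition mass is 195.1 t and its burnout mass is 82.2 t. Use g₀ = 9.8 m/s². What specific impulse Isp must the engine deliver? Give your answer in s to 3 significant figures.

ln(m₀/m_f) = ln(195100/82200) = ln(2.373) = 0.8644.
v_e = Δv / ln(m₀/m_f) = 5880 / 0.8644 = 6802.7 m/s.
Isp = v_e / g₀ = 6802.7 / 9.8 = 694.2 s.

Isp ≈ 694 s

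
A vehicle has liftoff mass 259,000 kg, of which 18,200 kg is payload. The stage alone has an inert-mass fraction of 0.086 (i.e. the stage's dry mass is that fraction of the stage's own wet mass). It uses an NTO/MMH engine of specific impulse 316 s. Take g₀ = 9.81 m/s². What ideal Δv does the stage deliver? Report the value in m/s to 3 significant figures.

Δv ≈ 5880 m/s

Stage wet mass = m₀ − payload = 259,000 − 18,200 = 240,800 kg.
Stage dry mass = ε × stage wet mass = 0.086 × 240,800 = 20,708.8 kg.
Burnout mass m_f = stage dry + payload = 20,708.8 + 18,200 = 38,908.8 kg.
v_e = Isp · g₀ = 316 × 9.81 = 3100.0 m/s.
Δv = v_e · ln(259,000/38,908.8) = 3100.0 × ln(6.657) = 3100.0 × 1.8956 ≈ 5876 m/s.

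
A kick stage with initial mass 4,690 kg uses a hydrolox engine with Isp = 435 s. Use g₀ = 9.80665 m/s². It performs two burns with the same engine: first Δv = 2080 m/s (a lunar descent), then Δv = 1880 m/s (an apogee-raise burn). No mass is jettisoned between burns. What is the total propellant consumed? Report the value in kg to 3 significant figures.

total propellant consumed ≈ 2840 kg

v_e = Isp · g₀ = 435 × 9.80665 = 4265.9 m/s.
After the first burn: m = 4690 × exp(−2080/4265.9) = 4690 × 0.61411 = 2,880.18 kg.
After the second burn: m = 2,880.18 × exp(−1880/4265.9) = 2,880.18 × 0.64358 = 1,853.63 kg.
Total propellant = m₀ − m_final = 4690 − 1,853.63 = 2,836.37 kg.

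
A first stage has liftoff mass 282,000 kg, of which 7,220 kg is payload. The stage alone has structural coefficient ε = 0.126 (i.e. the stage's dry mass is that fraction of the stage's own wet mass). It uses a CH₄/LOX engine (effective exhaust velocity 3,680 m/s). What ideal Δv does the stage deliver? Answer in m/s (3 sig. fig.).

Stage wet mass = m₀ − payload = 282,000 − 7,220 = 274,780 kg.
Stage dry mass = ε × stage wet mass = 0.126 × 274,780 = 34,622.3 kg.
Burnout mass m_f = stage dry + payload = 34,622.3 + 7,220 = 41,842.3 kg.
Δv = v_e · ln(282,000/41,842.3) = 3680.0 × ln(6.74) = 3680.0 × 1.9080 ≈ 7021 m/s.

Δv ≈ 7020 m/s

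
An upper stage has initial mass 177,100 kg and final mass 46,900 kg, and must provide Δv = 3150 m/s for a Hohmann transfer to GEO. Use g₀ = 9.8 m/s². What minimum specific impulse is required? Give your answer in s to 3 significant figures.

ln(m₀/m_f) = ln(177100/46900) = ln(3.776) = 1.3287.
Using Δv = v_e ln(m₀/m_f): v_e = Δv / ln(m₀/m_f) = 3150 / 1.3287 = 2370.7 m/s.
Isp = v_e / g₀ = 2370.7 / 9.8 = 241.9 s.

Isp ≈ 242 s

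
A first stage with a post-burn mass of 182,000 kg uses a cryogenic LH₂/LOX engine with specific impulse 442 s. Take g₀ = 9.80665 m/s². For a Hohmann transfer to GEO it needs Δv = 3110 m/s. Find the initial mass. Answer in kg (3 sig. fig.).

initial mass ≈ 373000 kg

v_e = Isp · g₀ = 442 × 9.80665 = 4334.5 m/s.
Rocket equation: m₀/m_f = exp(Δv / v_e) = exp(3110 / 4334.5) = exp(0.7175) = 2.0493.
m₀ = m_f × 2.0493 = 182,000 × 2.0493 = 372,973 kg.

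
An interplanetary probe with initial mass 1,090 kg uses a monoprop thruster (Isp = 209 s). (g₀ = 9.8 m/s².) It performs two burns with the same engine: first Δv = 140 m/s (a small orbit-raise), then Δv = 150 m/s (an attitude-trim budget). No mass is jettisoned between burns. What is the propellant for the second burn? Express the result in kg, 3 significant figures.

propellant for the second burn ≈ 71.9 kg

v_e = Isp · g₀ = 209 × 9.8 = 2048.2 m/s.
After the first burn: m = 1090 × exp(−140/2048.2) = 1090 × 0.93393 = 1,017.98 kg.
After the second burn: m = 1,017.98 × exp(−150/2048.2) = 1,017.98 × 0.92938 = 946.09 kg.
Second-burn propellant = 1,017.98 − 946.09 = 71.89 kg.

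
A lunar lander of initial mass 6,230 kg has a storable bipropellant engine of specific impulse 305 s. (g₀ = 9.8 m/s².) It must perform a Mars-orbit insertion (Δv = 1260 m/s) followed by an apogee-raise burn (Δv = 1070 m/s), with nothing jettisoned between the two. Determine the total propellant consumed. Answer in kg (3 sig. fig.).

v_e = Isp · g₀ = 305 × 9.8 = 2989.0 m/s.
After the first burn: m = 6230 × exp(−1260/2989.0) = 6230 × 0.65603 = 4,087.07 kg.
After the second burn: m = 4,087.07 × exp(−1070/2989.0) = 4,087.07 × 0.69909 = 2,857.23 kg.
Total propellant = m₀ − m_final = 6230 − 2,857.23 = 3,372.77 kg.

total propellant consumed ≈ 3370 kg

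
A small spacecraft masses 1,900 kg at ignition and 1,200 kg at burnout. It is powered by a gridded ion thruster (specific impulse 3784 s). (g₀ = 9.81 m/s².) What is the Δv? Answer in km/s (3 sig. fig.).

Δv ≈ 17.1 km/s

v_e = Isp · g₀ = 3784 × 9.81 = 37121.0 m/s.
From the ideal rocket equation, Δv = v_e · ln(m₀/m_f) = 37121.0 × ln(1.583) = 37121.0 × 0.4595 ≈ 17058.3 m/s.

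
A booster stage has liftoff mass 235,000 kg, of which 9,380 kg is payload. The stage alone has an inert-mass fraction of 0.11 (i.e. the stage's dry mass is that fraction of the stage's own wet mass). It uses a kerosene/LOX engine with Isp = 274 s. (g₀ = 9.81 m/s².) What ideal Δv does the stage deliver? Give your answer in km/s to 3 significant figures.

Stage wet mass = m₀ − payload = 235,000 − 9,380 = 225,620 kg.
Stage dry mass = ε × stage wet mass = 0.11 × 225,620 = 24,818.2 kg.
Burnout mass m_f = stage dry + payload = 24,818.2 + 9,380 = 34,198.2 kg.
v_e = Isp · g₀ = 274 × 9.81 = 2687.9 m/s.
Δv = v_e · ln(235,000/34,198.2) = 2687.9 × ln(6.872) = 2687.9 × 1.9274 ≈ 5181 m/s.

Δv ≈ 5.18 km/s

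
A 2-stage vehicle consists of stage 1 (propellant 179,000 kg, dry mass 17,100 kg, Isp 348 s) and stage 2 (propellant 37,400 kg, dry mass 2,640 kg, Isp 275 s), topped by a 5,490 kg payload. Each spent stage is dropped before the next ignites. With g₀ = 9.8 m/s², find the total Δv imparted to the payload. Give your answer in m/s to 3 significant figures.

Δv ≈ 9250 m/s

Ignition mass of stage 1 = 179,000+17,100 + 37,400+2,640 + 5,490 = 241,630 kg.
Stage 1: m₀ = 241,630 kg, m_f = 241,630 − 179,000 = 62,630 kg; Δv = 348×9.8×ln(3.858) = 3410.4×1.3502 ≈ 4605 m/s.
Stage 2: m₀ = 45,530 kg, m_f = 45,530 − 37,400 = 8,130 kg; Δv = 275×9.8×ln(5.6) = 2695.0×1.7228 ≈ 4643 m/s.
Total Δv = 4605 + 4643 = 9248 m/s.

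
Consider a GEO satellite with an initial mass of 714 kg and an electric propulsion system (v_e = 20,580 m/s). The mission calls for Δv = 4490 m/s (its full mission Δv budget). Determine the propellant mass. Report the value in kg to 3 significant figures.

propellant mass ≈ 140 kg

Using Δv = v_e ln(m₀/m_f): m₀/m_f = exp(Δv / v_e) = exp(4490 / 20580.0) = exp(0.2182) = 1.2438.
m_f = 714 / 1.2438 = 574.047 kg, so propellant = m₀ − m_f = 714 − 574.047 = 139.953 kg.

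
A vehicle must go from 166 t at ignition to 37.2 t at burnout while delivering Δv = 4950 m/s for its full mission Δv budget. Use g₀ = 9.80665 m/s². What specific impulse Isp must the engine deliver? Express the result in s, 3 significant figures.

ln(m₀/m_f) = ln(166000/37200) = ln(4.462) = 1.4957.
Using Δv = v_e ln(m₀/m_f): v_e = Δv / ln(m₀/m_f) = 4950 / 1.4957 = 3309.5 m/s.
Isp = v_e / g₀ = 3309.5 / 9.80665 = 337.5 s.

Isp ≈ 337 s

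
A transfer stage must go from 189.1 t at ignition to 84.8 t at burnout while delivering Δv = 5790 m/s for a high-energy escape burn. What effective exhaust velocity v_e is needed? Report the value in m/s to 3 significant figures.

v_e ≈ 7220 m/s

ln(m₀/m_f) = ln(189100/84800) = ln(2.23) = 0.8020.
Rocket equation: v_e = Δv / ln(m₀/m_f) = 5790 / 0.8020 = 7219.6 m/s.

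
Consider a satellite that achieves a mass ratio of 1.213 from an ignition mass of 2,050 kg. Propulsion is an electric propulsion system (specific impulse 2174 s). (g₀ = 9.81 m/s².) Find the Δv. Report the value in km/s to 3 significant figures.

Δv ≈ 4.12 km/s

v_e = Isp · g₀ = 2174 × 9.81 = 21326.9 m/s.
Δv = v_e · ln(1.213) = 21326.9 × 0.1931 ≈ 4118.2 m/s.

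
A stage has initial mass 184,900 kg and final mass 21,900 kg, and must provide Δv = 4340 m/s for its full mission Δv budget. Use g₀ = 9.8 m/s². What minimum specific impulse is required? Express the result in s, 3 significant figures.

ln(m₀/m_f) = ln(184900/21900) = ln(8.443) = 2.1333.
By the Tsiolkovsky rocket equation, v_e = Δv / ln(m₀/m_f) = 4340 / 2.1333 = 2034.4 m/s.
Isp = v_e / g₀ = 2034.4 / 9.8 = 207.6 s.

Isp ≈ 208 s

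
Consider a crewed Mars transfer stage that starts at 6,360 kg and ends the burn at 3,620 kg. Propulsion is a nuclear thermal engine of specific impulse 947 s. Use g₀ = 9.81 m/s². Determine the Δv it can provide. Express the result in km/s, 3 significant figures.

Δv ≈ 5.24 km/s

v_e = Isp · g₀ = 947 × 9.81 = 9290.1 m/s.
Using Δv = v_e ln(m₀/m_f): Δv = v_e · ln(m₀/m_f) = 9290.1 × ln(1.757) = 9290.1 × 0.5636 ≈ 5235.5 m/s.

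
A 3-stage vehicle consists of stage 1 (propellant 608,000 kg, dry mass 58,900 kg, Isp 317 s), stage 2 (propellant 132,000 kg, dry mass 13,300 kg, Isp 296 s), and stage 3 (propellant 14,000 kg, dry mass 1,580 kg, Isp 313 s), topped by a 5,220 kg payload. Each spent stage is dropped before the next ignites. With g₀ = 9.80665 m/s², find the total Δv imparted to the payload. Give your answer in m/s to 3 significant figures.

Ignition mass of stage 1 = 608,000+58,900 + 132,000+13,300 + 14,000+1,580 + 5,220 = 833,000 kg.
Stage 1: m₀ = 833,000 kg, m_f = 833,000 − 608,000 = 225,000 kg; Δv = 317×9.80665×ln(3.702) = 3108.7×1.3089 ≈ 4069 m/s.
Stage 2: m₀ = 166,100 kg, m_f = 166,100 − 132,000 = 34,100 kg; Δv = 296×9.80665×ln(4.871) = 2902.8×1.5833 ≈ 4596 m/s.
Stage 3: m₀ = 20,800 kg, m_f = 20,800 − 14,000 = 6,800 kg; Δv = 313×9.80665×ln(3.059) = 3069.5×1.1180 ≈ 3432 m/s.
Total Δv = 4069 + 4596 + 3432 = 12097 m/s.

Δv ≈ 12100 m/s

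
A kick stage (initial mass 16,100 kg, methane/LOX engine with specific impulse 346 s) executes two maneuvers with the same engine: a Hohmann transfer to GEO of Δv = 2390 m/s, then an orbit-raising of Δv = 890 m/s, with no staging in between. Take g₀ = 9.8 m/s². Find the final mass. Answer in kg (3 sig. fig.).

v_e = Isp · g₀ = 346 × 9.8 = 3390.8 m/s.
After the first burn: m = 16100 × exp(−2390/3390.8) = 16100 × 0.49418 = 7,956.3 kg.
After the second burn: m = 7,956.3 × exp(−890/3390.8) = 7,956.3 × 0.76915 = 6,119.59 kg.

final mass ≈ 6120 kg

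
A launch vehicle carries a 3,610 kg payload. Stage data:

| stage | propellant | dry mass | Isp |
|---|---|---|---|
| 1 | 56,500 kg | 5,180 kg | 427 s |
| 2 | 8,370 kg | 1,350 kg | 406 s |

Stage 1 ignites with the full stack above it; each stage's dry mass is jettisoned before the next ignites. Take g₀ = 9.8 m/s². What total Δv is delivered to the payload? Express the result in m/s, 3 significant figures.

Ignition mass of stage 1 = 56,500+5,180 + 8,370+1,350 + 3,610 = 75,010 kg.
Stage 1: m₀ = 75,010 kg, m_f = 75,010 − 56,500 = 18,510 kg; Δv = 427×9.8×ln(4.052) = 4184.6×1.3993 ≈ 5856 m/s.
Stage 2: m₀ = 13,330 kg, m_f = 13,330 − 8,370 = 4,960 kg; Δv = 406×9.8×ln(2.688) = 3978.8×0.9886 ≈ 3933 m/s.
Total Δv = 5856 + 3933 = 9789 m/s.

Δv ≈ 9790 m/s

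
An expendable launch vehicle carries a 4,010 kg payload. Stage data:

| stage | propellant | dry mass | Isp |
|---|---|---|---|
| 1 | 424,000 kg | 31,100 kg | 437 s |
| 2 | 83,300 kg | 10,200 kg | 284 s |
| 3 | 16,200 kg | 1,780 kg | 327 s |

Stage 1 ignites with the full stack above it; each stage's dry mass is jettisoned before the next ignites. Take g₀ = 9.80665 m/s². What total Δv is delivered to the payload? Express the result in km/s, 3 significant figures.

Δv ≈ 13.7 km/s

Ignition mass of stage 1 = 424,000+31,100 + 83,300+10,200 + 16,200+1,780 + 4,010 = 570,590 kg.
Stage 1: m₀ = 570,590 kg, m_f = 570,590 − 424,000 = 146,590 kg; Δv = 437×9.80665×ln(3.892) = 4285.5×1.3590 ≈ 5824 m/s.
Stage 2: m₀ = 115,490 kg, m_f = 115,490 − 83,300 = 32,190 kg; Δv = 284×9.80665×ln(3.588) = 2785.1×1.2775 ≈ 3558 m/s.
Stage 3: m₀ = 21,990 kg, m_f = 21,990 − 16,200 = 5,790 kg; Δv = 327×9.80665×ln(3.798) = 3206.8×1.3345 ≈ 4279 m/s.
Total Δv = 5824 + 3558 + 4279 = 13661 m/s.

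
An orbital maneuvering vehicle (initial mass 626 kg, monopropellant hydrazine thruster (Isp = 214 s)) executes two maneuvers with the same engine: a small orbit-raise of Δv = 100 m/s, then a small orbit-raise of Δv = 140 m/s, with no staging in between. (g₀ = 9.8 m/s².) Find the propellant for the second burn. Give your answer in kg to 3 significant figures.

v_e = Isp · g₀ = 214 × 9.8 = 2097.2 m/s.
After the first burn: m = 626 × exp(−100/2097.2) = 626 × 0.95344 = 596.853 kg.
After the second burn: m = 596.853 × exp(−140/2097.2) = 596.853 × 0.93542 = 558.308 kg.
Second-burn propellant = 596.853 − 558.308 = 38.545 kg.

propellant for the second burn ≈ 38.5 kg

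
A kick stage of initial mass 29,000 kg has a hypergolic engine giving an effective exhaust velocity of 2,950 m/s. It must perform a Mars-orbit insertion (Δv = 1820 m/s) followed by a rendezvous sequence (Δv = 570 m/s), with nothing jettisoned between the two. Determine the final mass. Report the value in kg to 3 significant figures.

After the first burn: m = 29000 × exp(−1820/2950.0) = 29000 × 0.53959 = 15,648.1 kg.
After the second burn: m = 15,648.1 × exp(−570/2950.0) = 15,648.1 × 0.82430 = 12,898.7 kg.

final mass ≈ 12900 kg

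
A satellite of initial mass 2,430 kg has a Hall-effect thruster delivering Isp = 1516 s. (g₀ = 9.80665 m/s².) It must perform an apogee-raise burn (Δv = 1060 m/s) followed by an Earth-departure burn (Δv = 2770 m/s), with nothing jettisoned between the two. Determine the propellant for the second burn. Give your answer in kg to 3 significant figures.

propellant for the second burn ≈ 385 kg

v_e = Isp · g₀ = 1516 × 9.80665 = 14866.9 m/s.
After the first burn: m = 2430 × exp(−1060/14866.9) = 2430 × 0.93118 = 2,262.77 kg.
After the second burn: m = 2,262.77 × exp(−2770/14866.9) = 2,262.77 × 0.83001 = 1,878.12 kg.
Second-burn propellant = 2,262.77 − 1,878.12 = 384.65 kg.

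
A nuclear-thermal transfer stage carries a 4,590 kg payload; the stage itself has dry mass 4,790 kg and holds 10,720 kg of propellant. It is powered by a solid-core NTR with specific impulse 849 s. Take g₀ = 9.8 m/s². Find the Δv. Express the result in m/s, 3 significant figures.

Δv ≈ 6340 m/s

v_e = Isp · g₀ = 849 × 9.8 = 8320.2 m/s.
m₀ = payload + dry + propellant = 4,590 + 4,790 + 10,720 = 20,100 kg.
m_f = payload + dry = 4,590 + 4,790 = 9,380 kg.
Δv = v_e · ln(m₀/m_f) = 8320.2 × ln(2.143) = 8320.2 × 0.7621 ≈ 6341.2 m/s.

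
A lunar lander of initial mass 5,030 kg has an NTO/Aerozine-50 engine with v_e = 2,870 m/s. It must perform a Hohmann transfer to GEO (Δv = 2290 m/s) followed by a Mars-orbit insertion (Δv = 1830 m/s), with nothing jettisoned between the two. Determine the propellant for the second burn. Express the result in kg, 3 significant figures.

After the first burn: m = 5030 × exp(−2290/2870.0) = 5030 × 0.45027 = 2,264.86 kg.
After the second burn: m = 2,264.86 × exp(−1830/2870.0) = 2,264.86 × 0.52854 = 1,197.07 kg.
Second-burn propellant = 2,264.86 − 1,197.07 = 1,067.79 kg.

propellant for the second burn ≈ 1070 kg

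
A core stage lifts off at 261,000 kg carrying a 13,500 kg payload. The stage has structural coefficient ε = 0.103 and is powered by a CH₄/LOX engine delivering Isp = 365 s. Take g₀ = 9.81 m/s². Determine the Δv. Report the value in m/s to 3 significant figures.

Stage wet mass = m₀ − payload = 261,000 − 13,500 = 247,500 kg.
Stage dry mass = ε × stage wet mass = 0.103 × 247,500 = 25,492.5 kg.
Burnout mass m_f = stage dry + payload = 25,492.5 + 13,500 = 38,992.5 kg.
v_e = Isp · g₀ = 365 × 9.81 = 3580.7 m/s.
Δv = v_e · ln(261,000/38,992.5) = 3580.7 × ln(6.694) = 3580.7 × 1.9012 ≈ 6807 m/s.

Δv ≈ 6810 m/s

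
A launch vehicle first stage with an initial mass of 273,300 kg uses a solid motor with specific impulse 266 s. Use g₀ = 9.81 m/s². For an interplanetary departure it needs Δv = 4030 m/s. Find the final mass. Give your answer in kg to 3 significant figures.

final mass ≈ 58300 kg

v_e = Isp · g₀ = 266 × 9.81 = 2609.5 m/s.
m₀/m_f = exp(Δv / v_e) = exp(4030 / 2609.5) = exp(1.5444) = 4.6851.
m_f = m₀ / 4.6851 = 273,300 / 4.6851 = 58,333.9 kg.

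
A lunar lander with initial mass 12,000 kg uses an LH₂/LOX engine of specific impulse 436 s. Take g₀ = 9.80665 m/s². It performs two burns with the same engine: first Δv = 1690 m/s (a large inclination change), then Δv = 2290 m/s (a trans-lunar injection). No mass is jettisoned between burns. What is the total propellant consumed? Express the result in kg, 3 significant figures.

v_e = Isp · g₀ = 436 × 9.80665 = 4275.7 m/s.
After the first burn: m = 12000 × exp(−1690/4275.7) = 12000 × 0.67351 = 8,082.12 kg.
After the second burn: m = 8,082.12 × exp(−2290/4275.7) = 8,082.12 × 0.58533 = 4,730.71 kg.
Total propellant = m₀ − m_final = 12000 − 4,730.71 = 7,269.29 kg.

total propellant consumed ≈ 7270 kg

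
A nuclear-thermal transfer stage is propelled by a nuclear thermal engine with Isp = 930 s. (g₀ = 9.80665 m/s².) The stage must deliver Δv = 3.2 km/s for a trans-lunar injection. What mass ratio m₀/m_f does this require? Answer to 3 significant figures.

v_e = Isp · g₀ = 930 × 9.80665 = 9120.2 m/s.
From the ideal rocket equation, m₀/m_f = exp(Δv / v_e) = exp(3200 / 9120.2) = exp(0.3509) = 1.4203.

mass ratio ≈ 1.42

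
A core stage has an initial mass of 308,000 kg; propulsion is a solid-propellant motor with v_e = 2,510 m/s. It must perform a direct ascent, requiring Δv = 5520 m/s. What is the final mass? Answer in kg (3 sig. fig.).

m₀/m_f = exp(Δv / v_e) = exp(5520 / 2510.0) = exp(2.1992) = 9.0178.
m_f = m₀ / 9.0178 = 308,000 / 9.0178 = 34,154.7 kg.

final mass ≈ 34200 kg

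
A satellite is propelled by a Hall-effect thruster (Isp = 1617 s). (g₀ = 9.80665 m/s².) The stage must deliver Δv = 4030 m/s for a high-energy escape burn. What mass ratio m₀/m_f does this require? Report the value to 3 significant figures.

mass ratio ≈ 1.29

v_e = Isp · g₀ = 1617 × 9.80665 = 15857.4 m/s.
Using Δv = v_e ln(m₀/m_f): m₀/m_f = exp(Δv / v_e) = exp(4030 / 15857.4) = exp(0.2541) = 1.2894.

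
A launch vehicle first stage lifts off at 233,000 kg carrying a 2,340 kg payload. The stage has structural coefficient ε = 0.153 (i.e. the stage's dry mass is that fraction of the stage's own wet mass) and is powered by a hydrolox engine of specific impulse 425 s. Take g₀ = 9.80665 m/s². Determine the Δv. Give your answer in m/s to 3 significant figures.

Stage wet mass = m₀ − payload = 233,000 − 2,340 = 230,660 kg.
Stage dry mass = ε × stage wet mass = 0.153 × 230,660 = 35,291 kg.
Burnout mass m_f = stage dry + payload = 35,291 + 2,340 = 37,631 kg.
v_e = Isp · g₀ = 425 × 9.80665 = 4167.8 m/s.
Δv = v_e · ln(233,000/37,631) = 4167.8 × ln(6.192) = 4167.8 × 1.8232 ≈ 7599 m/s.

Δv ≈ 7600 m/s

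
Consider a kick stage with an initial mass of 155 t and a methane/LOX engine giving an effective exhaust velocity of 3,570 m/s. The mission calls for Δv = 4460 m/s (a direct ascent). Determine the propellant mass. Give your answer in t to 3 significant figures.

propellant mass ≈ 111 t

By the Tsiolkovsky rocket equation, m₀/m_f = exp(Δv / v_e) = exp(4460 / 3570.0) = exp(1.2493) = 3.4879.
m_f = 155 / 3.4879 = 44.4393 t, so propellant = m₀ − m_f = 155 − 44.4393 = 110.5607 t.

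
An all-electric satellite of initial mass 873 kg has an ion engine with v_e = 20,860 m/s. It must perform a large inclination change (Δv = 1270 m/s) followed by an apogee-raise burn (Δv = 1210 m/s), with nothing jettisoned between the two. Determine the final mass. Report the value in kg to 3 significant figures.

After the first burn: m = 873 × exp(−1270/20860.0) = 873 × 0.94093 = 821.432 kg.
After the second burn: m = 821.432 × exp(−1210/20860.0) = 821.432 × 0.94364 = 775.136 kg.

final mass ≈ 775 kg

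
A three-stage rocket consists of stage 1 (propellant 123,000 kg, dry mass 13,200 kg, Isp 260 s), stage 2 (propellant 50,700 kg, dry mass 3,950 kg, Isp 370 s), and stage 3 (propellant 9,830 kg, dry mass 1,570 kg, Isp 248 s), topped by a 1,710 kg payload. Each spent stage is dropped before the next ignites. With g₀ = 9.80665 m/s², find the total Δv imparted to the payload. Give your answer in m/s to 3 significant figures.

Ignition mass of stage 1 = 123,000+13,200 + 50,700+3,950 + 9,830+1,570 + 1,710 = 203,960 kg.
Stage 1: m₀ = 203,960 kg, m_f = 203,960 − 123,000 = 80,960 kg; Δv = 260×9.80665×ln(2.519) = 2549.7×0.9240 ≈ 2356 m/s.
Stage 2: m₀ = 67,760 kg, m_f = 67,760 − 50,700 = 17,060 kg; Δv = 370×9.80665×ln(3.972) = 3628.5×1.3792 ≈ 5005 m/s.
Stage 3: m₀ = 13,110 kg, m_f = 13,110 − 9,830 = 3,280 kg; Δv = 248×9.80665×ln(3.997) = 2432.0×1.3855 ≈ 3370 m/s.
Total Δv = 2356 + 5005 + 3370 = 10731 m/s.

Δv ≈ 10700 m/s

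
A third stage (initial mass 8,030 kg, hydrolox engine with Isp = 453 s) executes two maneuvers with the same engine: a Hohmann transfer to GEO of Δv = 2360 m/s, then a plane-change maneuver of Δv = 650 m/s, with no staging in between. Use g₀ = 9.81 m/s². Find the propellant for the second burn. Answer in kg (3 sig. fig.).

propellant for the second burn ≈ 642 kg

v_e = Isp · g₀ = 453 × 9.81 = 4443.9 m/s.
After the first burn: m = 8030 × exp(−2360/4443.9) = 8030 × 0.58798 = 4,721.48 kg.
After the second burn: m = 4,721.48 × exp(−650/4443.9) = 4,721.48 × 0.86393 = 4,079.03 kg.
Second-burn propellant = 4,721.48 − 4,079.03 = 642.45 kg.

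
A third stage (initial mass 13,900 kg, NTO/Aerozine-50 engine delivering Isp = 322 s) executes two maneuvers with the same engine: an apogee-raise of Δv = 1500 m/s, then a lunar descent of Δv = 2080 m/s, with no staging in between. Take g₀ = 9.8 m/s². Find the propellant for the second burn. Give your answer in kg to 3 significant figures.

propellant for the second burn ≈ 4170 kg

v_e = Isp · g₀ = 322 × 9.8 = 3155.6 m/s.
After the first burn: m = 13900 × exp(−1500/3155.6) = 13900 × 0.62167 = 8,641.21 kg.
After the second burn: m = 8,641.21 × exp(−2080/3155.6) = 8,641.21 × 0.51729 = 4,470.01 kg.
Second-burn propellant = 8,641.21 − 4,470.01 = 4,171.2 kg.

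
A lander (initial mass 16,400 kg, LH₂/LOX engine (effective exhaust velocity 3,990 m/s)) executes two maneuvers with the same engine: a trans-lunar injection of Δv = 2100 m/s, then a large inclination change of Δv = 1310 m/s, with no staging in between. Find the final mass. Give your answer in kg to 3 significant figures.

final mass ≈ 6980 kg

After the first burn: m = 16400 × exp(−2100/3990.0) = 16400 × 0.59078 = 9,688.79 kg.
After the second burn: m = 9,688.79 × exp(−1310/3990.0) = 9,688.79 × 0.72013 = 6,977.19 kg.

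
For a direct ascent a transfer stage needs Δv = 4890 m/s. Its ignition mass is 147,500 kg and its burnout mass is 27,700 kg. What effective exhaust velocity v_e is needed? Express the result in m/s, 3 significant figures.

ln(m₀/m_f) = ln(147500/27700) = ln(5.325) = 1.6724.
v_e = Δv / ln(m₀/m_f) = 4890 / 1.6724 = 2923.9 m/s.

v_e ≈ 2920 m/s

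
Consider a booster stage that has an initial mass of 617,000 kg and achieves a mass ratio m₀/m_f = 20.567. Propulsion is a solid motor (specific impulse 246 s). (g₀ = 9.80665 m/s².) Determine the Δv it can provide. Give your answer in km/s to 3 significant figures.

Δv ≈ 7.29 km/s

v_e = Isp · g₀ = 246 × 9.80665 = 2412.4 m/s.
By the Tsiolkovsky rocket equation, Δv = v_e · ln(20.567) = 2412.4 × 3.0237 ≈ 7294.5 m/s.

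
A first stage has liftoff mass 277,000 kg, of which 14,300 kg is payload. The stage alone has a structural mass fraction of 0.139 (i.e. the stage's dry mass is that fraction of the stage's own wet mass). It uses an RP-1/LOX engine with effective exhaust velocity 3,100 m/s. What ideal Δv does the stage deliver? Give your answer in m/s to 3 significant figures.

Δv ≈ 5260 m/s

Stage wet mass = m₀ − payload = 277,000 − 14,300 = 262,700 kg.
Stage dry mass = ε × stage wet mass = 0.139 × 262,700 = 36,515.3 kg.
Burnout mass m_f = stage dry + payload = 36,515.3 + 14,300 = 50,815.3 kg.
From the ideal rocket equation, Δv = v_e · ln(277,000/50,815.3) = 3100.0 × ln(5.451) = 3100.0 × 1.6958 ≈ 5257 m/s.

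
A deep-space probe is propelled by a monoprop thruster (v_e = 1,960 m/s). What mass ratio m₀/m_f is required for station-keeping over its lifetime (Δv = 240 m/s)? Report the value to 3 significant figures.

mass ratio ≈ 1.13

Using Δv = v_e ln(m₀/m_f): m₀/m_f = exp(Δv / v_e) = exp(240 / 1960.0) = exp(0.1224) = 1.1303.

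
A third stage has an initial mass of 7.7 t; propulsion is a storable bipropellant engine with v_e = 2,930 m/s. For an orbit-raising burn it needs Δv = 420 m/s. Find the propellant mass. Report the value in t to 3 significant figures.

By the Tsiolkovsky rocket equation, m₀/m_f = exp(Δv / v_e) = exp(420 / 2930.0) = exp(0.1433) = 1.1541.
m_f = 7.7 / 1.1541 = 6.67187 t, so propellant = m₀ − m_f = 7.7 − 6.67187 = 1.02813 t.

propellant mass ≈ 1.03 t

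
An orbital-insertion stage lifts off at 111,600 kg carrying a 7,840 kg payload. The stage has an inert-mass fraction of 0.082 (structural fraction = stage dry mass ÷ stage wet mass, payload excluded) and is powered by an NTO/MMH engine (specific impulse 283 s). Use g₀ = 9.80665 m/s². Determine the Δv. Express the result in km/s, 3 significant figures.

Δv ≈ 5.33 km/s

Stage wet mass = m₀ − payload = 111,600 − 7,840 = 103,760 kg.
Stage dry mass = ε × stage wet mass = 0.082 × 103,760 = 8,508.32 kg.
Burnout mass m_f = stage dry + payload = 8,508.32 + 7,840 = 16,348.32 kg.
v_e = Isp · g₀ = 283 × 9.80665 = 2775.3 m/s.
From the ideal rocket equation, Δv = v_e · ln(111,600/16,348.32) = 2775.3 × ln(6.826) = 2775.3 × 1.9208 ≈ 5331 m/s.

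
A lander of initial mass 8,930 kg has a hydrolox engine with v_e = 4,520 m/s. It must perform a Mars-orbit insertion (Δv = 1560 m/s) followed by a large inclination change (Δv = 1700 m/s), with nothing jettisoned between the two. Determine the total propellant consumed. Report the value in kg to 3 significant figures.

After the first burn: m = 8930 × exp(−1560/4520.0) = 8930 × 0.70813 = 6,323.6 kg.
After the second burn: m = 6,323.6 × exp(−1700/4520.0) = 6,323.6 × 0.68653 = 4,341.34 kg.
Total propellant = m₀ − m_final = 8930 − 4,341.34 = 4,588.66 kg.

total propellant consumed ≈ 4590 kg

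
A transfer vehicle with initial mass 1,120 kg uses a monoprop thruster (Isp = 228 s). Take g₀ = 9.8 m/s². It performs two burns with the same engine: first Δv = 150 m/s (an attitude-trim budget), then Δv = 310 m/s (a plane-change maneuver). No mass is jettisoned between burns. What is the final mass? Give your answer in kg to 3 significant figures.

v_e = Isp · g₀ = 228 × 9.8 = 2234.4 m/s.
After the first burn: m = 1120 × exp(−150/2234.4) = 1120 × 0.93507 = 1,047.28 kg.
After the second burn: m = 1,047.28 × exp(−310/2234.4) = 1,047.28 × 0.87045 = 911.605 kg.

final mass ≈ 912 kg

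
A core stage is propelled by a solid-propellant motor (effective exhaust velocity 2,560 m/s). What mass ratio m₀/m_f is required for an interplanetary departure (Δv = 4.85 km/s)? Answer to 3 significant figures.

Using Δv = v_e ln(m₀/m_f): m₀/m_f = exp(Δv / v_e) = exp(4850 / 2560.0) = exp(1.8945) = 6.6494.

mass ratio ≈ 6.65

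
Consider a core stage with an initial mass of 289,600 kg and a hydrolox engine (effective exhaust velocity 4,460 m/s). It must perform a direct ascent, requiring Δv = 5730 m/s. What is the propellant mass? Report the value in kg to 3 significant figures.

propellant mass ≈ 209000 kg

m₀/m_f = exp(Δv / v_e) = exp(5730 / 4460.0) = exp(1.2848) = 3.6138.
m_f = 289,600 / 3.6138 = 80,137.3 kg, so propellant = m₀ − m_f = 289,600 − 80,137.3 = 209,462.7 kg.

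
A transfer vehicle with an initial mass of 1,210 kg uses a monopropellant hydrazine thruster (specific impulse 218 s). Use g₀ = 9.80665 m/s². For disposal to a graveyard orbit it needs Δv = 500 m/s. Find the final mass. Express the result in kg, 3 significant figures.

v_e = Isp · g₀ = 218 × 9.80665 = 2137.8 m/s.
Rocket equation: m₀/m_f = exp(Δv / v_e) = exp(500 / 2137.8) = exp(0.2339) = 1.2635.
m_f = m₀ / 1.2635 = 1,210 / 1.2635 = 957.657 kg.

final mass ≈ 958 kg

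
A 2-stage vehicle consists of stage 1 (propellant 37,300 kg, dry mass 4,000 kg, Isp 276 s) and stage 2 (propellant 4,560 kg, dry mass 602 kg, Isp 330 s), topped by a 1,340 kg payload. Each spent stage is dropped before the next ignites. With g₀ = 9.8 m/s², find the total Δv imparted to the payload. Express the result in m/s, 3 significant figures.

Δv ≈ 8010 m/s

Ignition mass of stage 1 = 37,300+4,000 + 4,560+602 + 1,340 = 47,802 kg.
Stage 1: m₀ = 47,802 kg, m_f = 47,802 − 37,300 = 10,502 kg; Δv = 276×9.8×ln(4.552) = 2704.8×1.5155 ≈ 4099 m/s.
Stage 2: m₀ = 6,502 kg, m_f = 6,502 − 4,560 = 1,942 kg; Δv = 330×9.8×ln(3.348) = 3234.0×1.2084 ≈ 3908 m/s.
Total Δv = 4099 + 3908 = 8007 m/s.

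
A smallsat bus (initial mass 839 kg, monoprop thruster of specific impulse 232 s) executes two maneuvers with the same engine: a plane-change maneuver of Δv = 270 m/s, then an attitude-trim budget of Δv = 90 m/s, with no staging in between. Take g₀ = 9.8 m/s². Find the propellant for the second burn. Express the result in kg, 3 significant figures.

v_e = Isp · g₀ = 232 × 9.8 = 2273.6 m/s.
After the first burn: m = 839 × exp(−270/2273.6) = 839 × 0.88803 = 745.057 kg.
After the second burn: m = 745.057 × exp(−90/2273.6) = 745.057 × 0.96119 = 716.141 kg.
Second-burn propellant = 745.057 − 716.141 = 28.916 kg.

propellant for the second burn ≈ 28.9 kg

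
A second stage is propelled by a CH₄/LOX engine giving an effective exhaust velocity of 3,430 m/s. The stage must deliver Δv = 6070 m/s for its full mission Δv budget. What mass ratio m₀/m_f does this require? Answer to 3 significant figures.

mass ratio ≈ 5.87

Using Δv = v_e ln(m₀/m_f): m₀/m_f = exp(Δv / v_e) = exp(6070 / 3430.0) = exp(1.7697) = 5.8690.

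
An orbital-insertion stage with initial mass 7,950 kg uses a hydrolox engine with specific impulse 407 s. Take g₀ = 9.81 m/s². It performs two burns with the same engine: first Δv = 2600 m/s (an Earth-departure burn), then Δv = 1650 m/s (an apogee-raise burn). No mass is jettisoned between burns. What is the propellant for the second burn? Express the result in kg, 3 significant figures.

propellant for the second burn ≈ 1400 kg

v_e = Isp · g₀ = 407 × 9.81 = 3992.7 m/s.
After the first burn: m = 7950 × exp(−2600/3992.7) = 7950 × 0.52142 = 4,145.29 kg.
After the second burn: m = 4,145.29 × exp(−1650/3992.7) = 4,145.29 × 0.66149 = 2,742.07 kg.
Second-burn propellant = 4,145.29 − 2,742.07 = 1,403.22 kg.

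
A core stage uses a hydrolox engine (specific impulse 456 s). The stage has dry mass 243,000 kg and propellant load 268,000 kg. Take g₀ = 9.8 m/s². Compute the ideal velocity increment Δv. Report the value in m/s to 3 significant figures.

Δv ≈ 3320 m/s

v_e = Isp · g₀ = 456 × 9.8 = 4468.8 m/s.
m₀ = m_dry + m_prop = 243,000 + 268,000 = 511,000 kg.
Rocket equation: Δv = v_e · ln(m₀/m_f) = 4468.8 × ln(2.103) = 4468.8 × 0.7433 ≈ 3321.7 m/s.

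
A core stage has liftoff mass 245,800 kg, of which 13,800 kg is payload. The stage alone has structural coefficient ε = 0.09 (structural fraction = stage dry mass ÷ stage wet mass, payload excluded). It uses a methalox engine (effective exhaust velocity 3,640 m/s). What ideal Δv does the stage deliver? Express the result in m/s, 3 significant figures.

Stage wet mass = m₀ − payload = 245,800 − 13,800 = 232,000 kg.
Stage dry mass = ε × stage wet mass = 0.09 × 232,000 = 20,880 kg.
Burnout mass m_f = stage dry + payload = 20,880 + 13,800 = 34,680 kg.
From the ideal rocket equation, Δv = v_e · ln(245,800/34,680) = 3640.0 × ln(7.088) = 3640.0 × 1.9584 ≈ 7128 m/s.

Δv ≈ 7130 m/s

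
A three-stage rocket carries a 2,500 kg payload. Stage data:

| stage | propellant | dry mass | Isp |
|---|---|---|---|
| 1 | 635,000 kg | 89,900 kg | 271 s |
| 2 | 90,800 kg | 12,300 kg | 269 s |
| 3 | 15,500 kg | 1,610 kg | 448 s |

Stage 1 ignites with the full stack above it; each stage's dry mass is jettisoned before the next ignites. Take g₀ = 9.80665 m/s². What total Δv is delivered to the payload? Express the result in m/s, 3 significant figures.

Ignition mass of stage 1 = 635,000+89,900 + 90,800+12,300 + 15,500+1,610 + 2,500 = 847,610 kg.
Stage 1: m₀ = 847,610 kg, m_f = 847,610 − 635,000 = 212,610 kg; Δv = 271×9.80665×ln(3.987) = 2657.6×1.3830 ≈ 3675 m/s.
Stage 2: m₀ = 122,710 kg, m_f = 122,710 − 90,800 = 31,910 kg; Δv = 269×9.80665×ln(3.846) = 2638.0×1.3469 ≈ 3553 m/s.
Stage 3: m₀ = 19,610 kg, m_f = 19,610 − 15,500 = 4,110 kg; Δv = 448×9.80665×ln(4.771) = 4393.4×1.5626 ≈ 6865 m/s.
Total Δv = 3675 + 3553 + 6865 = 14093 m/s.

Δv ≈ 14100 m/s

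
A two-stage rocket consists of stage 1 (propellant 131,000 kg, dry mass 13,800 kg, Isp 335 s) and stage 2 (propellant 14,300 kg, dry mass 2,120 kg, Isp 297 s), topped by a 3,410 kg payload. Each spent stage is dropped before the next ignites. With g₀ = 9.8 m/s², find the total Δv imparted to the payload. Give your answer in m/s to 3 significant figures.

Δv ≈ 8930 m/s

Ignition mass of stage 1 = 131,000+13,800 + 14,300+2,120 + 3,410 = 164,630 kg.
Stage 1: m₀ = 164,630 kg, m_f = 164,630 − 131,000 = 33,630 kg; Δv = 335×9.8×ln(4.895) = 3283.0×1.5883 ≈ 5214 m/s.
Stage 2: m₀ = 19,830 kg, m_f = 19,830 − 14,300 = 5,530 kg; Δv = 297×9.8×ln(3.586) = 2910.6×1.2770 ≈ 3717 m/s.
Total Δv = 5214 + 3717 = 8931 m/s.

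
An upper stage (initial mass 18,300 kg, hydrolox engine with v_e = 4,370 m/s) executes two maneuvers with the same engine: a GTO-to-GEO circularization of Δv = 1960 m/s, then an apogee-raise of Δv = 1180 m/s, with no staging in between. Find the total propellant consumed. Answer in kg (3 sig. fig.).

total propellant consumed ≈ 9380 kg

After the first burn: m = 18300 × exp(−1960/4370.0) = 18300 × 0.63858 = 11,686 kg.
After the second burn: m = 11,686 × exp(−1180/4370.0) = 11,686 × 0.76336 = 8,920.62 kg.
Total propellant = m₀ − m_final = 18300 − 8,920.62 = 9,379.38 kg.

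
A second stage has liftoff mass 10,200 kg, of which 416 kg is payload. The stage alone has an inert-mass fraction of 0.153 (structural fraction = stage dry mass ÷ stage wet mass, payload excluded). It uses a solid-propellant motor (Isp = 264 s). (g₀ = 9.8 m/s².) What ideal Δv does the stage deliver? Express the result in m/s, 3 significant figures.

Stage wet mass = m₀ − payload = 10,200 − 416 = 9,784 kg.
Stage dry mass = ε × stage wet mass = 0.153 × 9,784 = 1,496.95 kg.
Burnout mass m_f = stage dry + payload = 1,496.95 + 416 = 1,912.95 kg.
v_e = Isp · g₀ = 264 × 9.8 = 2587.2 m/s.
From the ideal rocket equation, Δv = v_e · ln(10,200/1,912.95) = 2587.2 × ln(5.332) = 2587.2 × 1.6737 ≈ 4330 m/s.

Δv ≈ 4330 m/s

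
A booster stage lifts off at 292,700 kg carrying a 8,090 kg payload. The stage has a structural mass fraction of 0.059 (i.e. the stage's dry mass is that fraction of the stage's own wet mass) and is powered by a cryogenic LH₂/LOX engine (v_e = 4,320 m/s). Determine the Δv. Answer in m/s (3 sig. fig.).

Stage wet mass = m₀ − payload = 292,700 − 8,090 = 284,610 kg.
Stage dry mass = ε × stage wet mass = 0.059 × 284,610 = 16,792 kg.
Burnout mass m_f = stage dry + payload = 16,792 + 8,090 = 24,882 kg.
Rocket equation: Δv = v_e · ln(292,700/24,882) = 4320.0 × ln(11.76) = 4320.0 × 2.4650 ≈ 10649 m/s.

Δv ≈ 10600 m/s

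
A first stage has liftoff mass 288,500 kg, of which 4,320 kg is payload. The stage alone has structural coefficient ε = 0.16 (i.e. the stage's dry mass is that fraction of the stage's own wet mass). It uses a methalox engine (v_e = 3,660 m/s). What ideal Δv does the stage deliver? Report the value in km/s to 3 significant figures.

Δv ≈ 6.43 km/s

Stage wet mass = m₀ − payload = 288,500 − 4,320 = 284,180 kg.
Stage dry mass = ε × stage wet mass = 0.16 × 284,180 = 45,468.8 kg.
Burnout mass m_f = stage dry + payload = 45,468.8 + 4,320 = 49,788.8 kg.
Rocket equation: Δv = v_e · ln(288,500/49,788.8) = 3660.0 × ln(5.794) = 3660.0 × 1.7569 ≈ 6430 m/s.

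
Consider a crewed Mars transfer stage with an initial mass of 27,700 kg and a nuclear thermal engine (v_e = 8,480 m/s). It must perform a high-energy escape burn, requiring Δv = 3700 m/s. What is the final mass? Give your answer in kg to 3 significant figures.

By the Tsiolkovsky rocket equation, m₀/m_f = exp(Δv / v_e) = exp(3700 / 8480.0) = exp(0.4363) = 1.5470.
m_f = m₀ / 1.5470 = 27,700 / 1.5470 = 17,905.6 kg.

final mass ≈ 17900 kg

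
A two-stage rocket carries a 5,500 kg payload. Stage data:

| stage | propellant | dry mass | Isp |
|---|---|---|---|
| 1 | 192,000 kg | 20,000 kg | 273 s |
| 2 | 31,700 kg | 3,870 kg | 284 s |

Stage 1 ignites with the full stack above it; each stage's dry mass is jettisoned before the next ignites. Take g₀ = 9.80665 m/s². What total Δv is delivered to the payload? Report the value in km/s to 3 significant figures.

Δv ≈ 7.92 km/s

Ignition mass of stage 1 = 192,000+20,000 + 31,700+3,870 + 5,500 = 253,070 kg.
Stage 1: m₀ = 253,070 kg, m_f = 253,070 − 192,000 = 61,070 kg; Δv = 273×9.80665×ln(4.144) = 2677.2×1.4216 ≈ 3806 m/s.
Stage 2: m₀ = 41,070 kg, m_f = 41,070 − 31,700 = 9,370 kg; Δv = 284×9.80665×ln(4.383) = 2785.1×1.4778 ≈ 4116 m/s.
Total Δv = 3806 + 4116 = 7922 m/s.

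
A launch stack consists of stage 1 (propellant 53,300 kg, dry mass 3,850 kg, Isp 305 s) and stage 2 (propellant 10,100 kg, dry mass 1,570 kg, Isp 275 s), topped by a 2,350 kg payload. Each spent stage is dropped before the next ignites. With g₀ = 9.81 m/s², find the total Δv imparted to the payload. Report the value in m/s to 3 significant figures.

Δv ≈ 7570 m/s

Ignition mass of stage 1 = 53,300+3,850 + 10,100+1,570 + 2,350 = 71,170 kg.
Stage 1: m₀ = 71,170 kg, m_f = 71,170 − 53,300 = 17,870 kg; Δv = 305×9.81×ln(3.983) = 2992.1×1.3819 ≈ 4135 m/s.
Stage 2: m₀ = 14,020 kg, m_f = 14,020 − 10,100 = 3,920 kg; Δv = 275×9.81×ln(3.577) = 2697.8×1.2744 ≈ 3438 m/s.
Total Δv = 4135 + 3438 = 7573 m/s.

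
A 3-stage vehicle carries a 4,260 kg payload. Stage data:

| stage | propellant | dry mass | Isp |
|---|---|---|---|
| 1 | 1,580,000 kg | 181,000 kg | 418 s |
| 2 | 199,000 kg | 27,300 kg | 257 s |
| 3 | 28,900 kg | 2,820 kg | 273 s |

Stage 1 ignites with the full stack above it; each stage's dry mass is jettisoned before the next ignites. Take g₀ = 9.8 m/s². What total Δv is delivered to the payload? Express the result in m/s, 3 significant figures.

Ignition mass of stage 1 = 1,580,000+181,000 + 199,000+27,300 + 28,900+2,820 + 4,260 = 2,023,280 kg.
Stage 1: m₀ = 2,023,280 kg, m_f = 2,023,280 − 1,580,000 = 443,280 kg; Δv = 418×9.8×ln(4.564) = 4096.4×1.5183 ≈ 6219 m/s.
Stage 2: m₀ = 262,280 kg, m_f = 262,280 − 199,000 = 63,280 kg; Δv = 257×9.8×ln(4.145) = 2518.6×1.4218 ≈ 3581 m/s.
Stage 3: m₀ = 35,980 kg, m_f = 35,980 − 28,900 = 7,080 kg; Δv = 273×9.8×ln(5.082) = 2675.4×1.6257 ≈ 4349 m/s.
Total Δv = 6219 + 3581 + 4349 = 14149 m/s.

Δv ≈ 14100 m/s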